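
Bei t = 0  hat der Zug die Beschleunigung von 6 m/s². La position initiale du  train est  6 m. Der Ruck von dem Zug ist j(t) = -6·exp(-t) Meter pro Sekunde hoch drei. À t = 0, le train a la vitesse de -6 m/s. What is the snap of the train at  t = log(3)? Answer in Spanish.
Para resolver esto, necesitamos tomar 1 derivada de nuestra ecuación de la sacudida j(t) = -6·exp(-t). La derivada de la sacudida da el snap: s(t) = 6·exp(-t). Tenemos el snap s(t) = 6·exp(-t). Sustituyendo t = log(3): s(log(3)) = 2.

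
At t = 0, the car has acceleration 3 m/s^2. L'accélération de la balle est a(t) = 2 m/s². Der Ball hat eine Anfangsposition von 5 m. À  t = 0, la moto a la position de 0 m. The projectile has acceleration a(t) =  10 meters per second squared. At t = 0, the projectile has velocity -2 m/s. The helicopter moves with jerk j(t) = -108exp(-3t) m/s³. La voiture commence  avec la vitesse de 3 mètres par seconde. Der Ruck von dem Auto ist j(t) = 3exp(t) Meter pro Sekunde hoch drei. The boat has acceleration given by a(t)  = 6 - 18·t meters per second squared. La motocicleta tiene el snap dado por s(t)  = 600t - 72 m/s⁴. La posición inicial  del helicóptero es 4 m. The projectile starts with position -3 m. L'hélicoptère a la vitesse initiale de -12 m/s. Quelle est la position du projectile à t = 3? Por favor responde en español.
Necesitamos integrar nuestra ecuación de la aceleración a(t) = 10 2 veces. La antiderivada de la aceleración, con v(0) = -2, da la velocidad: v(t) = 10·t - 2. Integrando la velocidad y usando la condición inicial x(0) = -3, obtenemos x(t) = 5·t^2 - 2·t - 3. Tenemos la posición x(t) = 5·t^2 - 2·t - 3. Sustituyendo t = 3: x(3) = 36.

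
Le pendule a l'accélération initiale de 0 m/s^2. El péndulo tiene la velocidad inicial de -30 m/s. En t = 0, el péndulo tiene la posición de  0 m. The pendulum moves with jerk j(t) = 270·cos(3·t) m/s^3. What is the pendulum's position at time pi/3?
We must find the integral of our jerk equation j(t) = 270·cos(3·t) 3 times. The antiderivative of jerk is acceleration. Using a(0) = 0, we get a(t) = 90·sin(3·t). The integral of acceleration, with v(0) = -30, gives velocity: v(t) = -30·cos(3·t). Integrating velocity and using the initial condition x(0) = 0, we get x(t) = -10·sin(3·t). We have position x(t) = -10·sin(3·t). Substituting t = pi/3: x(pi/3) = 0.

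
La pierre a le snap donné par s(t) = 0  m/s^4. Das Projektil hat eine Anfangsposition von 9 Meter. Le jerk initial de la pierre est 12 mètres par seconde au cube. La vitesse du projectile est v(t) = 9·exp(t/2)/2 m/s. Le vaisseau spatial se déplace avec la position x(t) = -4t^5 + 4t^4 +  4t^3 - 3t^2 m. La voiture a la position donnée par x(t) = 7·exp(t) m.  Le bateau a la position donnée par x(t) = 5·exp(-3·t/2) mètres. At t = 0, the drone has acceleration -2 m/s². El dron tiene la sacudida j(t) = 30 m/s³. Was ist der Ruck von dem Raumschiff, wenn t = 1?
Um dies zu lösen, müssen wir 3 Ableitungen unserer Gleichung für die Position x(t) = -4·t^5 + 4·t^4 + 4·t^3 - 3·t^2 nehmen. Mit d/dt von x(t) finden wir v(t) = -20·t^4 + 16·t^3 + 12·t^2 - 6·t. Mit d/dt von v(t) finden wir a(t) = -80·t^3 + 48·t^2 + 24·t - 6. Mit d/dt von a(t) finden wir j(t) = -240·t^2 + 96·t + 24. Mit j(t) = -240·t^2 + 96·t + 24 und Einsetzen von t = 1, finden wir j = -120.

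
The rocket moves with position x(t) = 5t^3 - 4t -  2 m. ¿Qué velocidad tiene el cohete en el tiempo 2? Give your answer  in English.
To solve this, we need to take 1 derivative of our position equation x(t) = 5·t^3 - 4·t - 2. Differentiating position, we get velocity: v(t) = 15·t^2 - 4. Using v(t) = 15·t^2 - 4 and substituting t = 2, we find v = 56.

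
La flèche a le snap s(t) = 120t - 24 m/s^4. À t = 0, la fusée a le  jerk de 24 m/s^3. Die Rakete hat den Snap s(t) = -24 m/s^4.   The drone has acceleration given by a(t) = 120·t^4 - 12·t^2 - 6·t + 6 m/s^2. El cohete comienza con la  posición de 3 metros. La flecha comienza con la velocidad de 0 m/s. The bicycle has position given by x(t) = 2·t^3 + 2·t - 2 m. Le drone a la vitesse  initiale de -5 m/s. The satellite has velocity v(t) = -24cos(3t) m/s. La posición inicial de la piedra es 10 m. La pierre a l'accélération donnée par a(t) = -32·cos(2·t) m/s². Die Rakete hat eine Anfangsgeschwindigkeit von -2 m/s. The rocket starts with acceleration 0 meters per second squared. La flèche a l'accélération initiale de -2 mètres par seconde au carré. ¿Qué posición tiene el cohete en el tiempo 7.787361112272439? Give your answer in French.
Pour résoudre ceci, nous devons prendre 4 intégrales de notre équation du snap s(t) = -24. En intégrant le snap et en utilisant la condition initiale j(0) = 24, nous obtenons j(t) = 24 - 24·t. En prenant ∫j(t)dt et en appliquant a(0) = 0, nous trouvons a(t) = 12·t·(2 - t). L'intégrale de l'accélération, avec v(0) = -2, donne la vitesse: v(t) = -4·t^3 + 12·t^2 - 2. L'intégrale de la vitesse est la position. En utilisant x(0) = 3, nous obtenons x(t) = -t^4 + 4·t^3 - 2·t + 3. De l'équation de la position x(t) = -t^4 + 4·t^3 - 2·t + 3, nous substituons t = 7.787361112272439 pour obtenir x = -1801.15178891922.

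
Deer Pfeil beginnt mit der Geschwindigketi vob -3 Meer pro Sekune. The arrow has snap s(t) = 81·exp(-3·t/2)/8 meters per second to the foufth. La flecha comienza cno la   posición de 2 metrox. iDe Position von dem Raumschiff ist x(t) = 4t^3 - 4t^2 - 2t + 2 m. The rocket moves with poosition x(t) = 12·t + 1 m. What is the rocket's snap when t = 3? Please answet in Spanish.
Debemos derivar nuestra ecuación de la posición x(t) = 12·t + 1 4 veces. La derivada de la posición da la velocidad: v(t) = 12. La derivada de la velocidad da la aceleración: a(t) = 0. Tomando d/dt de a(t), encontramos j(t) = 0. Derivando la sacudida, obtenemos el snap: s(t) = 0. Tenemos el snap s(t) = 0. Sustituyendo t = 3: s(3) = 0.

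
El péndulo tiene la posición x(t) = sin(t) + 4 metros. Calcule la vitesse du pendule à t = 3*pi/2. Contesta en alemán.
Ausgehend von der Position x(t) = sin(t) + 4, nehmen wir 1 Ableitung. Durch Ableiten von der Position erhalten wir die Geschwindigkeit: v(t) = cos(t). Wir haben die Geschwindigkeit v(t) = cos(t). Durch Einsetzen von t = 3*pi/2: v(3*pi/2) = 0.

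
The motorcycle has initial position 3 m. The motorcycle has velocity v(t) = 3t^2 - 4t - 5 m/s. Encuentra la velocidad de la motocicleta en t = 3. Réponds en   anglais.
From the given velocity equation v(t) = 3·t^2 - 4·t - 5, we substitute t = 3 to get v = 10.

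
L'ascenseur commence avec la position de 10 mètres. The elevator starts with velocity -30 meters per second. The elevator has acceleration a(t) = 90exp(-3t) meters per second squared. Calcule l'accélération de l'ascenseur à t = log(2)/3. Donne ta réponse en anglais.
Using a(t) = 90·exp(-3·t) and substituting t = log(2)/3, we find a = 45.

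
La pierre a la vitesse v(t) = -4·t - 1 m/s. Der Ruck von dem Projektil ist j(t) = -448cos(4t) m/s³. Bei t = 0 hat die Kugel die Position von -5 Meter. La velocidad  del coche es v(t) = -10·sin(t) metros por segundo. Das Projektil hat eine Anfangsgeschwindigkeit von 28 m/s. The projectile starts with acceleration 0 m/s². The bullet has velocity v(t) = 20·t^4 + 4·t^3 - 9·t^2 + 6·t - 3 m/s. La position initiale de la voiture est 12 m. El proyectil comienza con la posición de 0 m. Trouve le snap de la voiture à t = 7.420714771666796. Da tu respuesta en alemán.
Wir müssen unsere Gleichung für die Geschwindigkeit v(t) = -10·sin(t) 3-mal ableiten. Durch Ableiten von der Geschwindigkeit erhalten wir die Beschleunigung: a(t) = -10·cos(t). Durch Ableiten von der Beschleunigung erhalten wir den Ruck: j(t) = 10·sin(t). Die Ableitung von dem Ruck ergibt den Snap: s(t) = 10·cos(t). Wir haben den Snap s(t) = 10·cos(t). Durch Einsetzen von t = 7.420714771666796: s(7.420714771666796) = 4.19838038592148.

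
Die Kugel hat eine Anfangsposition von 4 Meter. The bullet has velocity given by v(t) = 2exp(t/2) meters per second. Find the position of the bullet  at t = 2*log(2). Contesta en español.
Para resolver esto, necesitamos tomar 1 integral de nuestra ecuación de la velocidad v(t) = 2·exp(t/2). Tomando ∫v(t)dt y aplicando x(0) = 4, encontramos x(t) = 4·exp(t/2). De la ecuación de la posición x(t) = 4·exp(t/2), sustituimos t = 2*log(2) para obtener x = 8.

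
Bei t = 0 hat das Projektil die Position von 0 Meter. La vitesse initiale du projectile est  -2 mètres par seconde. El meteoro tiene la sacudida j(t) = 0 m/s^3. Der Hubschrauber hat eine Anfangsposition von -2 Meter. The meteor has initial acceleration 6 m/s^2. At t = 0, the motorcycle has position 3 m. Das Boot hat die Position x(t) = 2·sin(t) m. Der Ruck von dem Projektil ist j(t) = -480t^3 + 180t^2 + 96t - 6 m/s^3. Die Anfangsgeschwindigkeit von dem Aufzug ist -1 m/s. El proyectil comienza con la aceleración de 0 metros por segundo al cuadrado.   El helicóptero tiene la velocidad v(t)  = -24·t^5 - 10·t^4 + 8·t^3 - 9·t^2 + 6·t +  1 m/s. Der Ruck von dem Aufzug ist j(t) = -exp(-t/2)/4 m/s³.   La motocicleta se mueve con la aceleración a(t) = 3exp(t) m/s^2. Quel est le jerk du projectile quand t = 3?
Nous avons le jerk j(t) = -480·t^3 + 180·t^2 + 96·t - 6. En substituant t = 3: j(3) = -11058.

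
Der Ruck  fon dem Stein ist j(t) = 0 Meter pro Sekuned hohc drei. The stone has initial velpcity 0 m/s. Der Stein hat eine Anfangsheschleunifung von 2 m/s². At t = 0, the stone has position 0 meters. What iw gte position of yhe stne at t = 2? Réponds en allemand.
Ausgehend von dem Ruck j(t) = 0, nehmen wir 3 Stammfunktionen. Die Stammfunktion von dem Ruck ist die Beschleunigung. Mit a(0) = 2 erhalten wir a(t) = 2. Die Stammfunktion von der Beschleunigung ist die Geschwindigkeit. Mit v(0) = 0 erhalten wir v(t) = 2·t. Mit ∫v(t)dt und Anwendung von x(0) = 0, finden wir x(t) = t^2. Aus der Gleichung für die Position x(t) = t^2, setzen wir t = 2 ein und erhalten x = 4.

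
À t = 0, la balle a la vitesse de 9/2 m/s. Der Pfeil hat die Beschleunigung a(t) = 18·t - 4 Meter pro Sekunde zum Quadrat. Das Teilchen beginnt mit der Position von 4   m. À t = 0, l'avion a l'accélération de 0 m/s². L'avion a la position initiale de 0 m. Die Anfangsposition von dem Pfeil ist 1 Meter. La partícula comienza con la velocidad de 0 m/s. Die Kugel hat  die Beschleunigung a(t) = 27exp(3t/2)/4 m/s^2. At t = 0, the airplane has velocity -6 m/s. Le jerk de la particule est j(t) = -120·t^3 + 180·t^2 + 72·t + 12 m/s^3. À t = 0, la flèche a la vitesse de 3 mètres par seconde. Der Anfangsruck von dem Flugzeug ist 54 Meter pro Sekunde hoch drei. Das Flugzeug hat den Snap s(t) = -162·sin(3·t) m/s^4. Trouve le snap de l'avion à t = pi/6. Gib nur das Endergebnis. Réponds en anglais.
s(pi/6) = -162.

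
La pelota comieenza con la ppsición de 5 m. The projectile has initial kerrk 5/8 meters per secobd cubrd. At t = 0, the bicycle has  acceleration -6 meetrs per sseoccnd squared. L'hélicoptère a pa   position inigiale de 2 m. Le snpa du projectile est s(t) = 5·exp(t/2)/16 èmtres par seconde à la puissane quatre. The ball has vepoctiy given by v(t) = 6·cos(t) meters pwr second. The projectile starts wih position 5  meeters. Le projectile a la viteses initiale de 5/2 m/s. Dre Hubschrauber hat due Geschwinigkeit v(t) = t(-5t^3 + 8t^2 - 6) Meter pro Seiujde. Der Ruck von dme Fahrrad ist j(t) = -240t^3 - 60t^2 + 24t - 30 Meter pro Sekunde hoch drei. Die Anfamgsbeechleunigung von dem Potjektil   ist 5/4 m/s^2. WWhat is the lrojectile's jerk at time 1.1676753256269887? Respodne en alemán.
Um dies zu lösen, müssen wir 1 Stammfunktion unserer Gleichung für den Snap s(t) = 5·exp(t/2)/16 finden. Das Integral von dem Snap ist der Ruck. Mit j(0) = 5/8 erhalten wir j(t) = 5·exp(t/2)/8. Wir haben den Ruck j(t) = 5·exp(t/2)/8. Durch Einsetzen von t = 1.1676753256269887: j(1.1676753256269887) = 1.12056613308718.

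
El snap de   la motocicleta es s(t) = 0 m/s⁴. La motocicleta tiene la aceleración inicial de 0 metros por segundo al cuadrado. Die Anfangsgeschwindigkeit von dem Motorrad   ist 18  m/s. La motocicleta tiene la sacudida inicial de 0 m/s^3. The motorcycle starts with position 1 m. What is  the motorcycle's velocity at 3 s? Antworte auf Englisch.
Starting from snap s(t) = 0, we take 3 integrals. Finding the integral of s(t) and using j(0) = 0: j(t) = 0. The antiderivative of jerk, with a(0) = 0, gives acceleration: a(t) = 0. Integrating acceleration and using the initial condition v(0) = 18, we get v(t) = 18. From the given velocity equation v(t) = 18, we substitute t = 3 to get v = 18.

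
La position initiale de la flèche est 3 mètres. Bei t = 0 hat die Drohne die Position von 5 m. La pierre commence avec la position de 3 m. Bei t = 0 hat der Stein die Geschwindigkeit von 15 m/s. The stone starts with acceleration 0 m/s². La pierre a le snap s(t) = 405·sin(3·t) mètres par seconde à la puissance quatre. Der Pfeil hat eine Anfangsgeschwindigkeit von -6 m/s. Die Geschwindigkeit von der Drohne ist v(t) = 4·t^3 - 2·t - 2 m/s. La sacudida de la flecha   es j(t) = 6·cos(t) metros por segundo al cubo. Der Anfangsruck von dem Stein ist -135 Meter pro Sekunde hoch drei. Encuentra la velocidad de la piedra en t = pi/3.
Partiendo del snap s(t) = 405·sin(3·t), tomamos 3 integrales. Tomando ∫s(t)dt y aplicando j(0) = -135, encontramos j(t) = -135·cos(3·t). La antiderivada de la sacudida, con a(0) = 0, da la aceleración: a(t) = -45·sin(3·t). Tomando ∫a(t)dt y aplicando v(0) = 15, encontramos v(t) = 15·cos(3·t). Usando v(t) = 15·cos(3·t) y sustituyendo t = pi/3, encontramos v = -15.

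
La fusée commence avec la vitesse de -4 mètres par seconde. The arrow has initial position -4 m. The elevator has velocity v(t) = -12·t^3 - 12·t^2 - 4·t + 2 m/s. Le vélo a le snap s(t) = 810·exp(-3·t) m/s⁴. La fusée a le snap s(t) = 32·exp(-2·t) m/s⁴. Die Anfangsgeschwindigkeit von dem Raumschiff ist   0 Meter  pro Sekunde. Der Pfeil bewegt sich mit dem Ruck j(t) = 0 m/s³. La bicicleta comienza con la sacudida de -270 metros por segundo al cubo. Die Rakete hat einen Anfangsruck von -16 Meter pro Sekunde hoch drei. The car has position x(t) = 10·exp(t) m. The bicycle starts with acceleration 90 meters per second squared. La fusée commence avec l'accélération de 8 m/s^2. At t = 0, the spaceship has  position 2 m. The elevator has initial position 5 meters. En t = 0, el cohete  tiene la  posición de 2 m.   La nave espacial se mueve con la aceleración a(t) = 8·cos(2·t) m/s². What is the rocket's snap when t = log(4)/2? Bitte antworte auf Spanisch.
De la ecuación del snap s(t) = 32·exp(-2·t), sustituimos t = log(4)/2 para obtener s = 8.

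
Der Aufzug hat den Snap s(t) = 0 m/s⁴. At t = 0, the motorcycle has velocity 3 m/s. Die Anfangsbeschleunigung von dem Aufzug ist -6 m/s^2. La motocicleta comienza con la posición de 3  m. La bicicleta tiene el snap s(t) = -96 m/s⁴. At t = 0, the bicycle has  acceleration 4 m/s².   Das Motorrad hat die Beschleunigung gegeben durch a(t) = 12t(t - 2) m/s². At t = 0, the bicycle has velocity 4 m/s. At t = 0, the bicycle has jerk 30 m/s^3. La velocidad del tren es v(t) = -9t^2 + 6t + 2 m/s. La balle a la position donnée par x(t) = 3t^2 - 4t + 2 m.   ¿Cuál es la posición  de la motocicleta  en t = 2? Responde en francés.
Pour résoudre ceci, nous devons prendre 2 intégrales de notre équation de l'accélération a(t) = 12·t·(t - 2). La primitive de l'accélération est la vitesse. En utilisant v(0) = 3, nous obtenons v(t) = 4·t^3 - 12·t^2 + 3. La primitive de la vitesse, avec x(0) = 3, donne la position: x(t) = t^4 - 4·t^3 + 3·t + 3. De l'équation de la position x(t) = t^4 - 4·t^3 + 3·t + 3, nous substituons t = 2 pour obtenir x = -7.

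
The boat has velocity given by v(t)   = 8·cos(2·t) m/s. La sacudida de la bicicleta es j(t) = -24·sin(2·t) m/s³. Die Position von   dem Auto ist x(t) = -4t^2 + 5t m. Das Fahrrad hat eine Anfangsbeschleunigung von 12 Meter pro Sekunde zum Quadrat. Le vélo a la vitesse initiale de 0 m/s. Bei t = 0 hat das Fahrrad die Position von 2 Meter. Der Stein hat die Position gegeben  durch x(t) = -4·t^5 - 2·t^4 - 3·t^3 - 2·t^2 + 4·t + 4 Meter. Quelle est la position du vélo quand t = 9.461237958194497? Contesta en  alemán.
Wir müssen die Stammfunktion unserer Gleichung für den Ruck j(t) = -24·sin(2·t) 3-mal finden. Durch Integration von dem Ruck und Verwendung der Anfangsbedingung a(0) = 12, erhalten wir a(t) = 12·cos(2·t). Durch Integration von der Beschleunigung und Verwendung der Anfangsbedingung v(0) = 0, erhalten wir v(t) = 6·sin(2·t). Das Integral von der Geschwindigkeit ist die Position. Mit x(0) = 2 erhalten wir x(t) = 5 - 3·cos(2·t). Wir haben die Position x(t) = 5 - 3·cos(2·t). Durch Einsetzen von t = 9.461237958194497: x(9.461237958194497) = 2.00797245485579.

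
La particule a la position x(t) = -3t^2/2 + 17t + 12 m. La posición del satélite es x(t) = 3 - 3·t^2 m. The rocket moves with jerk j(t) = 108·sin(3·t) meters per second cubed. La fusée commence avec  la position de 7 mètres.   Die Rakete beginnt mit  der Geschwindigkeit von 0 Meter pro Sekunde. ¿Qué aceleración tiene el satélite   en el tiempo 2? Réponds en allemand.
Wir müssen unsere Gleichung für die Position x(t) = 3 - 3·t^2 2-mal ableiten. Mit d/dt von x(t) finden wir v(t) = -6·t. Durch Ableiten von der Geschwindigkeit erhalten wir die Beschleunigung: a(t) = -6. Aus der Gleichung für die Beschleunigung a(t) = -6, setzen wir t = 2 ein und erhalten a = -6.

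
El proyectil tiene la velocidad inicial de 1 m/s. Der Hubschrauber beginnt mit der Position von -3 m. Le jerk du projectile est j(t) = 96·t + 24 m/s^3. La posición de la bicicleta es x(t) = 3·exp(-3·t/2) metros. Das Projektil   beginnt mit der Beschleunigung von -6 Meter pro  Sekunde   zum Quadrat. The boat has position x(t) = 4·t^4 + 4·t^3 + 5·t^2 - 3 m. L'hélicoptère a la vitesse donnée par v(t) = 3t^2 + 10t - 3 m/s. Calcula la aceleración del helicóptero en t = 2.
Partiendo de la velocidad v(t) = 3·t^2 + 10·t - 3, tomamos 1 derivada. Tomando d/dt de v(t), encontramos a(t) = 6·t + 10. De la ecuación de la aceleración a(t) = 6·t + 10, sustituimos t = 2 para obtener a = 22.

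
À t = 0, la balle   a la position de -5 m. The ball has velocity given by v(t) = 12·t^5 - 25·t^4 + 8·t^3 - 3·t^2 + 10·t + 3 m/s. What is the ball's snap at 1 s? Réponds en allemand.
Um dies zu lösen, müssen wir 3 Ableitungen unserer Gleichung für die Geschwindigkeit v(t) = 12·t^5 - 25·t^4 + 8·t^3 - 3·t^2 + 10·t + 3 nehmen. Durch Ableiten von der Geschwindigkeit erhalten wir die Beschleunigung: a(t) = 60·t^4 - 100·t^3 + 24·t^2 - 6·t + 10. Mit d/dt von a(t) finden wir j(t) = 240·t^3 - 300·t^2 + 48·t - 6. Durch Ableiten von dem Ruck erhalten wir den Snap: s(t) = 720·t^2 - 600·t + 48. Wir haben den Snap s(t) = 720·t^2 - 600·t + 48. Durch Einsetzen von t = 1: s(1) = 168.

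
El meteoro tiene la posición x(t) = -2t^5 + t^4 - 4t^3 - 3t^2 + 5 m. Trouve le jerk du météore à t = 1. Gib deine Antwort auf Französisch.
En partant de la position x(t) = -2·t^5 + t^4 - 4·t^3 - 3·t^2 + 5, nous prenons 3 dérivées. En prenant d/dt de x(t), nous trouvons v(t) = -10·t^4 + 4·t^3 - 12·t^2 - 6·t. En prenant d/dt de v(t), nous trouvons a(t) = -40·t^3 + 12·t^2 - 24·t - 6. La dérivée de l'accélération donne le jerk: j(t) = -120·t^2 + 24·t - 24. En utilisant j(t) = -120·t^2 + 24·t - 24 et en substituant t = 1, nous trouvons j = -120.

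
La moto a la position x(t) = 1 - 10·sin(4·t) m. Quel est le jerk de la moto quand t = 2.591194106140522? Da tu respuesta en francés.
Nous devons dériver notre équation de la position x(t) = 1 - 10·sin(4·t) 3 fois. En dérivant la position, nous obtenons la vitesse: v(t) = -40·cos(4·t). En prenant d/dt de v(t), nous trouvons a(t) = 160·sin(4·t). En dérivant l'accélération, nous obtenons le jerk: j(t) = 640·cos(4·t). En utilisant j(t) = 640·cos(4·t) et en substituant t = 2.591194106140522, nous trouvons j = -377.465129988509.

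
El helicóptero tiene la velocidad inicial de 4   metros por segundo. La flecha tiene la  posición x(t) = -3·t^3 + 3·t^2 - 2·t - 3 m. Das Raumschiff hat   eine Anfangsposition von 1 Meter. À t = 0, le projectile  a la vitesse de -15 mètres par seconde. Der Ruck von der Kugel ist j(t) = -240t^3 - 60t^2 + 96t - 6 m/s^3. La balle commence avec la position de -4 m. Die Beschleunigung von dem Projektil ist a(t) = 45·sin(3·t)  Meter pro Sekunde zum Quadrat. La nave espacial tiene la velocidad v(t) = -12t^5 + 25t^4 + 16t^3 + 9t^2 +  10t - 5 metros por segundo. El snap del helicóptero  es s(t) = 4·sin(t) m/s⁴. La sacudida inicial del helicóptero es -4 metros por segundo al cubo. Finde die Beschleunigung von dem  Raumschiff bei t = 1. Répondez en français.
Pour résoudre ceci, nous devons prendre 1 dérivée de notre équation de la vitesse v(t) = -12·t^5 + 25·t^4 + 16·t^3 + 9·t^2 + 10·t - 5. En prenant d/dt de v(t), nous trouvons a(t) = -60·t^4 + 100·t^3 + 48·t^2 + 18·t + 10. Nous avons l'accélération a(t) = -60·t^4 + 100·t^3 + 48·t^2 + 18·t + 10. En substituant t = 1: a(1) = 116.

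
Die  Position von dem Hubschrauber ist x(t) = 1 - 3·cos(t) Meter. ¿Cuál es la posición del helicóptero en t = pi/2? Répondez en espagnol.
Tenemos la posición x(t) = 1 - 3·cos(t). Sustituyendo t = pi/2: x(pi/2) = 1.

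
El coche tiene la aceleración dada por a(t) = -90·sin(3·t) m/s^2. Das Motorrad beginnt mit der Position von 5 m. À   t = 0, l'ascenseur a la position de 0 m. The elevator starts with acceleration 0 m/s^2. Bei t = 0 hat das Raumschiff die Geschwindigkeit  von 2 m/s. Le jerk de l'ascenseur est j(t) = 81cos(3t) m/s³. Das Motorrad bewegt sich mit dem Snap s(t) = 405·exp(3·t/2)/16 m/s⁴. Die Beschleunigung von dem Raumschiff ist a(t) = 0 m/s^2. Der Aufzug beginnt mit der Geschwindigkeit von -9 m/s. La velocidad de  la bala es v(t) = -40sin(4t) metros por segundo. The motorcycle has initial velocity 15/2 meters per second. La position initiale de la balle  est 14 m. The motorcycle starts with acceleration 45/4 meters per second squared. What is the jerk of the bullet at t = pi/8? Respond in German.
Ausgehend von der Geschwindigkeit v(t) = -40·sin(4·t), nehmen wir 2 Ableitungen. Durch Ableiten von der Geschwindigkeit erhalten wir die Beschleunigung: a(t) = -160·cos(4·t). Durch Ableiten von der Beschleunigung erhalten wir den Ruck: j(t) = 640·sin(4·t). Mit j(t) = 640·sin(4·t) und Einsetzen von t = pi/8, finden wir j = 640.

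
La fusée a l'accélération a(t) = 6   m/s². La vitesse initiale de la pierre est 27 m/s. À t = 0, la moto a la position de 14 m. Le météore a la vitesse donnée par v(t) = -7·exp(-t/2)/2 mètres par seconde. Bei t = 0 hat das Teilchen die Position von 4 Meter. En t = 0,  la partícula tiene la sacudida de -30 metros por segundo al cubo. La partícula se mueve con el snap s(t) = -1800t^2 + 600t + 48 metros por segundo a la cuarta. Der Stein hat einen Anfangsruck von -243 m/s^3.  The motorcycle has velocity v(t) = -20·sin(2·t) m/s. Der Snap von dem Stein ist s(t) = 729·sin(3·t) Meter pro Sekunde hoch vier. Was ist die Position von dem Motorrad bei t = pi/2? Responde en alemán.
Wir müssen die Stammfunktion unserer Gleichung für die Geschwindigkeit v(t) = -20·sin(2·t) 1-mal finden. Mit ∫v(t)dt und Anwendung von x(0) = 14, finden wir x(t) = 10·cos(2·t) + 4. Aus der Gleichung für die Position x(t) = 10·cos(2·t) + 4, setzen wir t = pi/2 ein und erhalten x = -6.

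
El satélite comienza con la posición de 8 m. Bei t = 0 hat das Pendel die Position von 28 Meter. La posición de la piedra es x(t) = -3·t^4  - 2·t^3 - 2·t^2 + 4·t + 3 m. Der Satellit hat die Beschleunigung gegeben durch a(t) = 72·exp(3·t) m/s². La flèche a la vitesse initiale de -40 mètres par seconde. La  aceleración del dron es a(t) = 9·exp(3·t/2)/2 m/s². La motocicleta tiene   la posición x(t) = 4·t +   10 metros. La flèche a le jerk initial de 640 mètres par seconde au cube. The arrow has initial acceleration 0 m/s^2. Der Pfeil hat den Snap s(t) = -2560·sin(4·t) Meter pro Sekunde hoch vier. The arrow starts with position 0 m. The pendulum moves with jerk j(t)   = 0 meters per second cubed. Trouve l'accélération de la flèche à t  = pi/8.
Pour résoudre ceci, nous devons prendre 2 intégrales de notre équation du snap s(t) = -2560·sin(4·t). La primitive du snap, avec j(0) = 640, donne le jerk: j(t) = 640·cos(4·t). La primitive du jerk, avec a(0) = 0, donne l'accélération: a(t) = 160·sin(4·t). En utilisant a(t) = 160·sin(4·t) et en substituant t = pi/8, nous trouvons a = 160.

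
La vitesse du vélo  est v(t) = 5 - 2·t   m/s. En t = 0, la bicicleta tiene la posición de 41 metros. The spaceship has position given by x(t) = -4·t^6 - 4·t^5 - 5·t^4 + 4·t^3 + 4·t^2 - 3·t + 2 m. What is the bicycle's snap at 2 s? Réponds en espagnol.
Partiendo de la velocidad v(t) = 5 - 2·t, tomamos 3 derivadas. La derivada de la velocidad da la aceleración: a(t) = -2. Derivando la aceleración, obtenemos la sacudida: j(t) = 0. Tomando d/dt de j(t), encontramos s(t) = 0. De la ecuación del snap s(t) = 0, sustituimos t = 2 para obtener s = 0.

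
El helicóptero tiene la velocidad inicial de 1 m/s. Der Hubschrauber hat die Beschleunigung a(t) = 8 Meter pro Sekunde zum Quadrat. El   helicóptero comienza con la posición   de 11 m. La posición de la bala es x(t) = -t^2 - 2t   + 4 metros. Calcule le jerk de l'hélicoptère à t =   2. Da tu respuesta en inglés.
We must differentiate our acceleration equation a(t) = 8 1 time. The derivative of acceleration gives jerk: j(t) = 0. Using j(t) = 0 and substituting t = 2, we find j = 0.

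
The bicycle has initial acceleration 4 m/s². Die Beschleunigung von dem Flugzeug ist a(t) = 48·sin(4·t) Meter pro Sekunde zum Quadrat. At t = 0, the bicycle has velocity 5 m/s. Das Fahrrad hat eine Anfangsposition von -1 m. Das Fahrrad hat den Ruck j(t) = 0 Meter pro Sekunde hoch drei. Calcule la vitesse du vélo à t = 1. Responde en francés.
Pour résoudre ceci, nous devons prendre 2 intégrales de notre équation du jerk j(t) = 0. La primitive du jerk, avec a(0) = 4, donne l'accélération: a(t) = 4. En prenant ∫a(t)dt et en appliquant v(0) = 5, nous trouvons v(t) = 4·t + 5. En utilisant v(t) = 4·t + 5 et en substituant t = 1, nous trouvons v = 9.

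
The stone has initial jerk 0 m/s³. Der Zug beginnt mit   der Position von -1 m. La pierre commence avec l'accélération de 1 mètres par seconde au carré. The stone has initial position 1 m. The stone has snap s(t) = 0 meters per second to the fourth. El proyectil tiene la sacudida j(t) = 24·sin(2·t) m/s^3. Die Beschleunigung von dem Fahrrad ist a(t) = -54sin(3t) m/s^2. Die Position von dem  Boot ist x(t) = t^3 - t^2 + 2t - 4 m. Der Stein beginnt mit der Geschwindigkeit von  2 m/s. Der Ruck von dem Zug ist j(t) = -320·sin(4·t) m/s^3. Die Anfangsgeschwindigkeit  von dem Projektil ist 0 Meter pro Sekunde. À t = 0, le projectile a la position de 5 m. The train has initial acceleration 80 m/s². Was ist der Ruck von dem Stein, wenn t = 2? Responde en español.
Necesitamos integrar nuestra ecuación del snap s(t) = 0 1 vez. Integrando el snap y usando la condición inicial j(0) = 0, obtenemos j(t) = 0. De la ecuación de la sacudida j(t) = 0, sustituimos t = 2 para obtener j = 0.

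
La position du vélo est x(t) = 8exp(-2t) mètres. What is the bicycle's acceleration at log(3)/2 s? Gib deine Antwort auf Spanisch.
Para resolver esto, necesitamos tomar 2 derivadas de nuestra ecuación de la posición x(t) = 8·exp(-2·t). Tomando d/dt de x(t), encontramos v(t) = -16·exp(-2·t). Tomando d/dt de v(t), encontramos a(t) = 32·exp(-2·t). Usando a(t) = 32·exp(-2·t) y sustituyendo t = log(3)/2, encontramos a = 32/3.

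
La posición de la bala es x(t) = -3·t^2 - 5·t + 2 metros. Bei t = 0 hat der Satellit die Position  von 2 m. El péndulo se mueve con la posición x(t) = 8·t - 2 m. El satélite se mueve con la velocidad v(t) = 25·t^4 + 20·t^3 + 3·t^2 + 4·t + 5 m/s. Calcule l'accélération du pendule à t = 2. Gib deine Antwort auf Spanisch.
Debemos derivar nuestra ecuación de la posición x(t) = 8·t - 2 2 veces. La derivada de la posición da la velocidad: v(t) = 8. Derivando la velocidad, obtenemos la aceleración: a(t) = 0. Tenemos la aceleración a(t) = 0. Sustituyendo t = 2: a(2) = 0.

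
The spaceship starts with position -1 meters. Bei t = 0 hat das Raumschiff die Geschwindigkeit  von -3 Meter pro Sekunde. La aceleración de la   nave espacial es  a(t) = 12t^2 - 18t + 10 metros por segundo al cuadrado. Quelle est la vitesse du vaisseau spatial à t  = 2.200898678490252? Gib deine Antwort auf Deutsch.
Wir müssen das Integral unserer Gleichung für die Beschleunigung a(t) = 12·t^2 - 18·t + 10 1-mal finden. Durch Integration von der Beschleunigung und Verwendung der Anfangsbedingung v(0) = -3, erhalten wir v(t) = 4·t^3 - 9·t^2 + 10·t - 3. Mit v(t) = 4·t^3 - 9·t^2 + 10·t - 3 und Einsetzen von t = 2.200898678490252, finden wir v = 18.0576084189463.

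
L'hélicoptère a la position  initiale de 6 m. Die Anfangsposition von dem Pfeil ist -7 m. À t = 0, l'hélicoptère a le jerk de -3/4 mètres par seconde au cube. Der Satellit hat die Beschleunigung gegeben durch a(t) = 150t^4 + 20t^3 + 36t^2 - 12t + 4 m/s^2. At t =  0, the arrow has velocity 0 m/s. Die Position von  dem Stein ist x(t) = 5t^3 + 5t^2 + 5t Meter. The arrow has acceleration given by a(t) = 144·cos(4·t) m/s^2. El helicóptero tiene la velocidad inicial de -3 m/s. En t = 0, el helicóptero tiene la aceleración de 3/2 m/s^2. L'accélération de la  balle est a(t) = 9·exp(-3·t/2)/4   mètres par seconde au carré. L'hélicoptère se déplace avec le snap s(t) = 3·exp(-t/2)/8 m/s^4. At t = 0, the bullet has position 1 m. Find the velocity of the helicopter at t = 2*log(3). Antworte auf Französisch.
Pour résoudre ceci, nous devons prendre 3 primitives de notre équation du snap s(t) = 3·exp(-t/2)/8. L'intégrale du snap est le jerk. En utilisant j(0) = -3/4, nous obtenons j(t) = -3·exp(-t/2)/4. En intégrant le jerk et en utilisant la condition initiale a(0) = 3/2, nous obtenons a(t) = 3·exp(-t/2)/2. En intégrant l'accélération et en utilisant la condition initiale v(0) = -3, nous obtenons v(t) = -3·exp(-t/2). Nous avons la vitesse v(t) = -3·exp(-t/2). En substituant t = 2*log(3): v(2*log(3)) = -1.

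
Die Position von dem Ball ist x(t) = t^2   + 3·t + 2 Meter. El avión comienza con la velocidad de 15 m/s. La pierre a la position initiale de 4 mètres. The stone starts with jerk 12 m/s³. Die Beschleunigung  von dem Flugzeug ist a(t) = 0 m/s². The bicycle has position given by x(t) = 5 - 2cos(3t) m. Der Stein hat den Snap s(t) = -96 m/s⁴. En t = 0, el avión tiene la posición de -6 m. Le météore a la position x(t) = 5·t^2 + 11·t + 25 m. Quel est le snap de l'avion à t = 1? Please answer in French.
Pour résoudre ceci, nous devons prendre 2 dérivées de notre équation de l'accélération a(t) = 0. La dérivée de l'accélération donne le jerk: j(t) = 0. En prenant d/dt de j(t), nous trouvons s(t) = 0. Nous avons le snap s(t) = 0. En substituant t = 1: s(1) = 0.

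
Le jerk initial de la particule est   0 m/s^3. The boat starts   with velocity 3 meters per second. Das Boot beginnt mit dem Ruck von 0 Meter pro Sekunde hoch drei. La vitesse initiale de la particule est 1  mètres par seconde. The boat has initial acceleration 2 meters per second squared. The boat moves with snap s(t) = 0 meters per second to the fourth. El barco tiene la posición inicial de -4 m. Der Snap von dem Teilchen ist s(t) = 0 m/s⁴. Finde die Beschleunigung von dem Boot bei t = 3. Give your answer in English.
We need to integrate our snap equation s(t) = 0 2 times. The integral of snap, with j(0) = 0, gives jerk: j(t) = 0. Taking ∫j(t)dt and applying a(0) = 2, we find a(t) = 2. From the given acceleration equation a(t) = 2, we substitute t = 3 to get a = 2.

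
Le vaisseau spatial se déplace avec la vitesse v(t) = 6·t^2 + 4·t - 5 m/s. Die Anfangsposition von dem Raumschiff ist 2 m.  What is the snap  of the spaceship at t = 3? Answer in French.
Pour résoudre ceci, nous devons prendre 3 dérivées de notre équation de la vitesse v(t) = 6·t^2 + 4·t - 5. En prenant d/dt de v(t), nous trouvons a(t) = 12·t + 4. En prenant d/dt de a(t), nous trouvons j(t) = 12. La dérivée du jerk donne le snap: s(t) = 0. De l'équation du snap s(t) = 0, nous substituons t = 3 pour obtenir s = 0.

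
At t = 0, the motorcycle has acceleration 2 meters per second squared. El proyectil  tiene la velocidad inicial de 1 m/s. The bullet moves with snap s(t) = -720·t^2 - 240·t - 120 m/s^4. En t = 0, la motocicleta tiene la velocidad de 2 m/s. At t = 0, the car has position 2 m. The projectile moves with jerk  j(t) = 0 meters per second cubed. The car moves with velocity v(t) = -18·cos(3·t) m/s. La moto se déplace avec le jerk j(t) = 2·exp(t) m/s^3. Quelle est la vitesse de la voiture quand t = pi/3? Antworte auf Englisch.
We have velocity v(t) = -18·cos(3·t). Substituting t = pi/3: v(pi/3) = 18.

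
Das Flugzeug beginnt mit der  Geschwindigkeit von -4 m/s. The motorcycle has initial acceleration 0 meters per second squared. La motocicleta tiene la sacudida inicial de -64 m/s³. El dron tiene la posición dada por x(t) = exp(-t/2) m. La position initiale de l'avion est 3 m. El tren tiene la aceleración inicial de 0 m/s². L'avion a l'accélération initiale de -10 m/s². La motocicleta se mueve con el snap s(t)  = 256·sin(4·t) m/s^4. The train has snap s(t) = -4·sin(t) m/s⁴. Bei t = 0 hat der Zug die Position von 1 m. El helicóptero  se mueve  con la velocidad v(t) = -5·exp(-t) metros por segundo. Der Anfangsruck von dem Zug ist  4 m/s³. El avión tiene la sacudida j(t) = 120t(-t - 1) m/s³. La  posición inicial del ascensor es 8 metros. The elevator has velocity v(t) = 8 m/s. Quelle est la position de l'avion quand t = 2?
Nous devons intégrer notre équation du jerk j(t) = 120·t·(-t - 1) 3 fois. La primitive du jerk, avec a(0) = -10, donne l'accélération: a(t) = -40·t^3 - 60·t^2 - 10. L'intégrale de l'accélération est la vitesse. En utilisant v(0) = -4, nous obtenons v(t) = -10·t^4 - 20·t^3 - 10·t - 4. La primitive de la vitesse est la position. En utilisant x(0) = 3, nous obtenons x(t) = -2·t^5 - 5·t^4 - 5·t^2 - 4·t + 3. En utilisant x(t) = -2·t^5 - 5·t^4 - 5·t^2 - 4·t + 3 et en substituant t = 2, nous trouvons x = -169.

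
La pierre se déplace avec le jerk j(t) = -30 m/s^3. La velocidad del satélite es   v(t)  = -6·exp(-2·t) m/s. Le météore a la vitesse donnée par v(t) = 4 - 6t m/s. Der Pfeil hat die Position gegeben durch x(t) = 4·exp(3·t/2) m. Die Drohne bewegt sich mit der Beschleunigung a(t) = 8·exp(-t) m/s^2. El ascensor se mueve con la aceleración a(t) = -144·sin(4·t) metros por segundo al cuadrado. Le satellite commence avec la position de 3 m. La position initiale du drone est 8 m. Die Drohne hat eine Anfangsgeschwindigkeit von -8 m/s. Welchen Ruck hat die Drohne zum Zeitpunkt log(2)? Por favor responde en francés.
Pour résoudre ceci, nous devons prendre 1 dérivée de notre équation de l'accélération a(t) = 8·exp(-t). La dérivée de l'accélération donne le jerk: j(t) = -8·exp(-t). En utilisant j(t) = -8·exp(-t) et en substituant t = log(2), nous trouvons j = -4.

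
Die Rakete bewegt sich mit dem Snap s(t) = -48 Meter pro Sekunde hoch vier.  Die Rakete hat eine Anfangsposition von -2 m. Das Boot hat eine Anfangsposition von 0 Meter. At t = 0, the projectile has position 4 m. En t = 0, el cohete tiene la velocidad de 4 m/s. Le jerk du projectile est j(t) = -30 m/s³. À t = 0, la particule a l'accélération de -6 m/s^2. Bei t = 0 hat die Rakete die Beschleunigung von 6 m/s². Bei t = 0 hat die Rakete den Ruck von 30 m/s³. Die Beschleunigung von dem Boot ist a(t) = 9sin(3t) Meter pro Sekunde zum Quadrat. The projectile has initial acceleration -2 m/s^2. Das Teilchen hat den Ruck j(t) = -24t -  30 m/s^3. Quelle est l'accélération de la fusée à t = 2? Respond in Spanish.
Partiendo del snap s(t) = -48, tomamos 2 antiderivadas. La integral del snap es la sacudida. Usando j(0) = 30, obtenemos j(t) = 30 - 48·t. La integral de la sacudida, con a(0) = 6, da la aceleración: a(t) = -24·t^2 + 30·t + 6. De la ecuación de la aceleración a(t) = -24·t^2 + 30·t + 6, sustituimos t = 2 para obtener a = -30.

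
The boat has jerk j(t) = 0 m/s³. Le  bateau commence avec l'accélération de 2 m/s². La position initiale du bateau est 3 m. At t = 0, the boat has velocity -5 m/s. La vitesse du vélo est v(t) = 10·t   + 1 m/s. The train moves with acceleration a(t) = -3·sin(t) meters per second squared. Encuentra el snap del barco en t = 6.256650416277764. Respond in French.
En partant du jerk j(t) = 0, nous prenons 1 dérivée. La dérivée du jerk donne le snap: s(t) = 0. En utilisant s(t) = 0 et en substituant t = 6.256650416277764, nous trouvons s = 0.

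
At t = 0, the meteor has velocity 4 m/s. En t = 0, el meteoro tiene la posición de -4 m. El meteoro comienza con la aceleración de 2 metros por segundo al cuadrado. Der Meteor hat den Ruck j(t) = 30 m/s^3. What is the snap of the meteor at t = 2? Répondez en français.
Nous devons dériver notre équation du jerk j(t) = 30 1 fois. En dérivant le jerk, nous obtenons le snap: s(t) = 0. Nous avons le snap s(t) = 0. En substituant t = 2: s(2) = 0.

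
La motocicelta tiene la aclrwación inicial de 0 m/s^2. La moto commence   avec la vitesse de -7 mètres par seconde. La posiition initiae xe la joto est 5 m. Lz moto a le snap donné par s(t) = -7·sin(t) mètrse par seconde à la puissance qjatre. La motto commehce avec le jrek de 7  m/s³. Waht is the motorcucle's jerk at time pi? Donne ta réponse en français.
En partant du snap s(t) = -7·sin(t), nous prenons 1 primitive. En intégrant le snap et en utilisant la condition initiale j(0) = 7, nous obtenons j(t) = 7·cos(t). Nous avons le jerk j(t) = 7·cos(t). En substituant t = pi: j(pi) = -7.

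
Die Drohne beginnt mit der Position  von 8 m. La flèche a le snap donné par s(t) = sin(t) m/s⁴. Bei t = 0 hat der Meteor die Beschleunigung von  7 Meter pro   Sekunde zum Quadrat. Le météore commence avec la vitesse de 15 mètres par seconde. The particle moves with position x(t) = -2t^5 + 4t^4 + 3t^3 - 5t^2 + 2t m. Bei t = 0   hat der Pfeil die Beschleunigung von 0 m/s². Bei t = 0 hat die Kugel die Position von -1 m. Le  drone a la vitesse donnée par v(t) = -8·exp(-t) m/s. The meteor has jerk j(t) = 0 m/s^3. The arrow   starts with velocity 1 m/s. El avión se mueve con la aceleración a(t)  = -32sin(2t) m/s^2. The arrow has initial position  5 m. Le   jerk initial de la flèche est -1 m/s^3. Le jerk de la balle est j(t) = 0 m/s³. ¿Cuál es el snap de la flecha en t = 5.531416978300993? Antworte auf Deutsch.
Wir haben den Snap s(t) = sin(t). Durch Einsetzen von t = 5.531416978300993: s(5.531416978300993) = -0.682931560168491.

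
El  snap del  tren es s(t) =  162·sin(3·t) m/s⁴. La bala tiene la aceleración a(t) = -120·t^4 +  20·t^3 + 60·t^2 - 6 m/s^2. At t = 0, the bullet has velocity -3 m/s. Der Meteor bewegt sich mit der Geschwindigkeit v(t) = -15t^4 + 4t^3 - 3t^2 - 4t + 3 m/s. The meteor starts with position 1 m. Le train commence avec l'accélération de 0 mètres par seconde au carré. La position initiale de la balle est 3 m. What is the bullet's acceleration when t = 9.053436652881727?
From the given acceleration equation a(t) = -120·t^4 + 20·t^3 + 60·t^2 - 6, we substitute t = 9.053436652881727 to get a = -786432.615028405.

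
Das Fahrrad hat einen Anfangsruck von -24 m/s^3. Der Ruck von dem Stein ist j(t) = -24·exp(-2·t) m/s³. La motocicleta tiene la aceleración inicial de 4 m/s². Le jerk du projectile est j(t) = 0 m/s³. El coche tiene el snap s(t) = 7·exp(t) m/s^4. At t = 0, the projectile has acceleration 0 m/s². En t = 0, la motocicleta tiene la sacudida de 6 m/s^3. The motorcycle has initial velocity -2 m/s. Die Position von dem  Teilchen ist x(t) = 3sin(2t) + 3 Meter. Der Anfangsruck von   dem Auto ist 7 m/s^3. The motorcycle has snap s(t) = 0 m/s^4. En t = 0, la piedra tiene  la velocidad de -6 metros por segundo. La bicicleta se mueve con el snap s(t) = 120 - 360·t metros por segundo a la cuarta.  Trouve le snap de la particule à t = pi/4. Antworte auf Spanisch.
Debemos derivar nuestra ecuación de la posición x(t) = 3·sin(2·t) + 3 4 veces. Derivando la posición, obtenemos la velocidad: v(t) = 6·cos(2·t). Tomando d/dt de v(t), encontramos a(t) = -12·sin(2·t). La derivada de la aceleración da la sacudida: j(t) = -24·cos(2·t). La derivada de la sacudida da el snap: s(t) = 48·sin(2·t). De la ecuación del snap s(t) = 48·sin(2·t), sustituimos t = pi/4 para obtener s = 48.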